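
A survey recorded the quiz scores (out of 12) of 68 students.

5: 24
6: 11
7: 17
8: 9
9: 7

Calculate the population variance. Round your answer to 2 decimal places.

Values: 5, 6, 7, 8, 9
n = 68, Σfx = 440, mean = 6.4706
Σfx² = 2972
Σf(x − x̄)² = Σfx² − (Σfx)²/n = 2972 − 440²/68 = 124.9412
Population variance = 124.9412 / 68 = 1.8374

1.84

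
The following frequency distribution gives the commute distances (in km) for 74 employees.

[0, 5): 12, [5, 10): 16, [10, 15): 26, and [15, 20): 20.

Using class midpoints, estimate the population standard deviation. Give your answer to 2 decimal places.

5.15

Midpoints: 2.5, 7.5, 12.5, 17.5
n = 74, Σfm = 825, mean = 11.1486
Σfm² = 11162.5
Σf(m − x̄)² = Σfm² − (Σfm)²/n = 11162.5 − 825²/74 = 1964.8649
Population variance = 1964.8649 / 74 = 26.5522
Standard deviation = √26.5522 = 5.1529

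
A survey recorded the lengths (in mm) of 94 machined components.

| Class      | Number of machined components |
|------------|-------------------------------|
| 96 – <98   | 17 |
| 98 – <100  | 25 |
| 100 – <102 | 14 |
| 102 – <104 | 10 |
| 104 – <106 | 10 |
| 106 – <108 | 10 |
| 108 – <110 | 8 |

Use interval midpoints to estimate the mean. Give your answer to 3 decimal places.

Midpoints: 97, 99, 101, 103, 105, 107, 109
Σfm = 17×97 + 25×99 + 14×101 + 10×103 + 10×105 + 10×107 + 8×109 = 9560
n = Σf = 94
Mean = 9560 / 94 = 101.7021

101.702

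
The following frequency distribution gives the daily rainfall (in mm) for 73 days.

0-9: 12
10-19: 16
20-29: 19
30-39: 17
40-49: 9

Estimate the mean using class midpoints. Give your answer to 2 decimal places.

Midpoints: 4.5, 14.5, 24.5, 34.5, 44.5
Σfm = 12×4.5 + 16×14.5 + 19×24.5 + 17×34.5 + 9×44.5 = 1738.5
n = Σf = 73
Mean = 1738.5 / 73 = 23.8151

23.82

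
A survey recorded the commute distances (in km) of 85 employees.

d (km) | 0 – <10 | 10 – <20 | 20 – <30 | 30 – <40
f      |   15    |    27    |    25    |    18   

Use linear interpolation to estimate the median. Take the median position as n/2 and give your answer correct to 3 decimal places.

20.200

Cumulative frequencies: 15, 42, 67, 85
n = 85; position = n/2 = 42.5.
This falls in the class 20 – <30: L = 20, F = 42, f = 25, h = 10.
Median ≈ 20 + ((42.5 − 42) / 25) × 10 = 20.2000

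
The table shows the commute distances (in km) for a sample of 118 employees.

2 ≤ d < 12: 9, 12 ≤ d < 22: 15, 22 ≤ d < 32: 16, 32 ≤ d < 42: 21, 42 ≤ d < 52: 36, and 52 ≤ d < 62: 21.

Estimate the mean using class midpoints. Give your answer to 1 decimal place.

37.4

Midpoints: 7, 17, 27, 37, 47, 57
Σfm = 9×7 + 15×17 + 16×27 + 21×37 + 36×47 + 21×57 = 4416
n = Σf = 118
Mean = 4416 / 118 = 37.4237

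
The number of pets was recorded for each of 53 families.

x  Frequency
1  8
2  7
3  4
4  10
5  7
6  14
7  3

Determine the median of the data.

4

Cumulative frequencies: 8, 15, 19, 29, 36, 50, 53
n = 53, so the median is the value in position (n+1)/2 = 27.
Position 27 falls at value 4.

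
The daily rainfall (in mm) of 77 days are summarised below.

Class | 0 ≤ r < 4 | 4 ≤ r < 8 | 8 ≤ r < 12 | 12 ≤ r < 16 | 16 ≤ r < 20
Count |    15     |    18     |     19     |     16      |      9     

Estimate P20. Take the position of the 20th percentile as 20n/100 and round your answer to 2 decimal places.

4.09

Cumulative frequencies: 15, 33, 52, 68, 77
n = 77; position = 20n/100 = 15.4.
This falls in the class 4 ≤ r < 8: L = 4, F = 15, f = 18, h = 4.
20th percentile ≈ 4 + ((15.4 − 15) / 18) × 4 = 4.0889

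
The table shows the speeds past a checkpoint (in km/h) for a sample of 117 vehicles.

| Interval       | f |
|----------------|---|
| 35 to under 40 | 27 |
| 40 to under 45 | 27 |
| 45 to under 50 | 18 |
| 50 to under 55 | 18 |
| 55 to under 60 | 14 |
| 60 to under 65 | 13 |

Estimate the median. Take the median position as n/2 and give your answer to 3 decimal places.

46.250

Cumulative frequencies: 27, 54, 72, 90, 104, 117
n = 117; position = n/2 = 58.5.
This falls in the class 45 to under 50: L = 45, F = 54, f = 18, h = 5.
Median ≈ 45 + ((58.5 − 54) / 18) × 5 = 46.2500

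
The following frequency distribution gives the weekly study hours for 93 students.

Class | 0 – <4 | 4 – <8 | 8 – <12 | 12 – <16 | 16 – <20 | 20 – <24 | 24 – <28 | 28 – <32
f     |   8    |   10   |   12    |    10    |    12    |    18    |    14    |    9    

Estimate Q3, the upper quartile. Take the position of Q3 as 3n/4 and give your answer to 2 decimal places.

Cumulative frequencies: 8, 18, 30, 40, 52, 70, 84, 93
n = 93; position = 3n/4 = 69.75.
This falls in the class 20 – <24: L = 20, F = 52, f = 18, h = 4.
Upper quartile ≈ 20 + ((69.75 − 52) / 18) × 4 = 23.9444

23.94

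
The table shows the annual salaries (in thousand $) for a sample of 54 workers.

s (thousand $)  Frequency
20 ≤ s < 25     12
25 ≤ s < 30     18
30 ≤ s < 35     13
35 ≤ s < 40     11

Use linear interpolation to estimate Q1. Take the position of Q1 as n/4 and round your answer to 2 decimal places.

Cumulative frequencies: 12, 30, 43, 54
n = 54; position = n/4 = 13.5.
This falls in the class 25 ≤ s < 30: L = 25, F = 12, f = 18, h = 5.
Lower quartile ≈ 25 + ((13.5 − 12) / 18) × 5 = 25.4167

25.42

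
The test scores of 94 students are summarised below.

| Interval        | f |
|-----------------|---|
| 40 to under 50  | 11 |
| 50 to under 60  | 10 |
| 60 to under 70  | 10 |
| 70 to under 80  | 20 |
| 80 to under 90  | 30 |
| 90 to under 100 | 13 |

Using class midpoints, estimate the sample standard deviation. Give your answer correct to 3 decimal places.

Midpoints: 45, 55, 65, 75, 85, 95
n = 94, Σfm = 6980, mean = 74.2553
Σfm² = 541350
Σf(m − x̄)² = Σfm² − (Σfm)²/n = 541350 − 6980²/94 = 23047.8723
Sample variance = 23047.8723 / 93 = 247.8266
Standard deviation = √247.8266 = 15.7425

15.743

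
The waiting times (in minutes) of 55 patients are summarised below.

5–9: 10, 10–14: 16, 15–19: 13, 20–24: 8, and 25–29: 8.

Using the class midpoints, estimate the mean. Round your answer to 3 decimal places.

Midpoints: 7, 12, 17, 22, 27
Σfm = 10×7 + 16×12 + 13×17 + 8×22 + 8×27 = 875
n = Σf = 55
Mean = 875 / 55 = 15.9091

15.909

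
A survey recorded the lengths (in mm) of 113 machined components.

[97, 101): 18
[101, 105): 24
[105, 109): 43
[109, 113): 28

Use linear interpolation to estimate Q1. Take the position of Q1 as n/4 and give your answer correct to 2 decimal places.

Cumulative frequencies: 18, 42, 85, 113
n = 113; position = n/4 = 28.25.
This falls in the class [101, 105): L = 101, F = 18, f = 24, h = 4.
Lower quartile ≈ 101 + ((28.25 − 18) / 24) × 4 = 102.7083

102.71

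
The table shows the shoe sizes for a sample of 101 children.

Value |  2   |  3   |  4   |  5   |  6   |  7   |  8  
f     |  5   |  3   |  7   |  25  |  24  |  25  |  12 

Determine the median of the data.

6

Cumulative frequencies: 5, 8, 15, 40, 64, 89, 101
n = 101, so the median is the value in position (n+1)/2 = 51.
Position 51 falls at value 6.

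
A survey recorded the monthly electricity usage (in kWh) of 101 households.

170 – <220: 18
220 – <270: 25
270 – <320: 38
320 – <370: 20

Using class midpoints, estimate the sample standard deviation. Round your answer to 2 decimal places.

Midpoints: 195, 245, 295, 345
n = 101, Σfm = 27745, mean = 274.7030
Σfm² = 7872525
Σf(m − x̄)² = Σfm² − (Σfm)²/n = 7872525 − 27745²/101 = 250891.0891
Sample variance = 250891.0891 / 100 = 2508.9109
Standard deviation = √2508.9109 = 50.0890

50.09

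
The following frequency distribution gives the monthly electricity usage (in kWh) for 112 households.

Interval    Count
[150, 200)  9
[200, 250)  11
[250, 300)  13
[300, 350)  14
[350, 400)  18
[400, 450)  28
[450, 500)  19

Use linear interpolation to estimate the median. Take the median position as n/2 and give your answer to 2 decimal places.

Cumulative frequencies: 9, 20, 33, 47, 65, 93, 112
n = 112; position = n/2 = 56.
This falls in the class [350, 400): L = 350, F = 47, f = 18, h = 50.
Median ≈ 350 + ((56 − 47) / 18) × 50 = 375.0000

375.00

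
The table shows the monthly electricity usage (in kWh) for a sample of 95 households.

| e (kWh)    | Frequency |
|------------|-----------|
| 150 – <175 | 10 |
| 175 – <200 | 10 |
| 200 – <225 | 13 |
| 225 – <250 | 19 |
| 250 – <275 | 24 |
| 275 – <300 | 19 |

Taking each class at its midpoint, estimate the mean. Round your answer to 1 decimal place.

Midpoints: 162.5, 187.5, 212.5, 237.5, 262.5, 287.5
Σfm = 10×162.5 + 10×187.5 + 13×212.5 + 19×237.5 + 24×262.5 + 19×287.5 = 22537.5
n = Σf = 95
Mean = 22537.5 / 95 = 237.2368

237.2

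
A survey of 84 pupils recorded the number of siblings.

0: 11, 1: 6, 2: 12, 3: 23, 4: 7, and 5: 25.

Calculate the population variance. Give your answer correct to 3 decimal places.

2.881

Values: 0, 1, 2, 3, 4, 5
n = 84, Σfx = 252, mean = 3.0000
Σfx² = 998
Σf(x − x̄)² = Σfx² − (Σfx)²/n = 998 − 252²/84 = 242.0000
Population variance = 242.0000 / 84 = 2.8810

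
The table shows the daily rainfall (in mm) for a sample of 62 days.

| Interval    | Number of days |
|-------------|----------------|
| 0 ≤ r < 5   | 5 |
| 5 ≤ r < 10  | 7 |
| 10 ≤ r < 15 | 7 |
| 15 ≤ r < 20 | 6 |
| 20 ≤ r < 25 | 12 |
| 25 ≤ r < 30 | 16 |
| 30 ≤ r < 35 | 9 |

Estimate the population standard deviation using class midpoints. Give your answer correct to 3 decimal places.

Midpoints: 2.5, 7.5, 12.5, 17.5, 22.5, 27.5, 32.5
n = 62, Σfm = 1260, mean = 20.3226
Σfm² = 31037.5
Σf(m − x̄)² = Σfm² − (Σfm)²/n = 31037.5 − 1260²/62 = 5431.0484
Population variance = 5431.0484 / 62 = 87.5976
Standard deviation = √87.5976 = 9.3594

9.359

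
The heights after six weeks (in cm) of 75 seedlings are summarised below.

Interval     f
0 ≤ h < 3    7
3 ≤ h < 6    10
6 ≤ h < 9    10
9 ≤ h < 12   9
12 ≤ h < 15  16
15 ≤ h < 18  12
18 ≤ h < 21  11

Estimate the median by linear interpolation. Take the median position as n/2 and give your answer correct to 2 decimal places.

12.28

Cumulative frequencies: 7, 17, 27, 36, 52, 64, 75
n = 75; position = n/2 = 37.5.
This falls in the class 12 ≤ h < 15: L = 12, F = 36, f = 16, h = 3.
Median ≈ 12 + ((37.5 − 36) / 16) × 3 = 12.2812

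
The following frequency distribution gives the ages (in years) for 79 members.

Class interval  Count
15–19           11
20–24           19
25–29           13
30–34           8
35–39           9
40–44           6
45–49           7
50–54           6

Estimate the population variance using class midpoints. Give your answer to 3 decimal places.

Midpoints: 17, 22, 27, 32, 37, 42, 47, 52
n = 79, Σfm = 2438, mean = 30.8608
Σfm² = 84636
Σf(m − x̄)² = Σfm² − (Σfm)²/n = 84636 − 2438²/79 = 9397.4684
Population variance = 9397.4684 / 79 = 118.9553

118.955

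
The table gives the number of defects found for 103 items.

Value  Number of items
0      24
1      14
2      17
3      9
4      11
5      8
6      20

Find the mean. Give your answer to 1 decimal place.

Values: 0, 1, 2, 3, 4, 5, 6
Σfx = 24×0 + 14×1 + 17×2 + 9×3 + 11×4 + 8×5 + 20×6 = 279
n = Σf = 103
Mean = 279 / 103 = 2.7087

2.7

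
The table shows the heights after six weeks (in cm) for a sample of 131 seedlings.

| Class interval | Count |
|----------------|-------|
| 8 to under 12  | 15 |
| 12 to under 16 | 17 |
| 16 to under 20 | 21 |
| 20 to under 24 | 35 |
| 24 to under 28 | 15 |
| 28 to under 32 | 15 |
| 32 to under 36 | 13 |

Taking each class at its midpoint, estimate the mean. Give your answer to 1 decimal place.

Midpoints: 10, 14, 18, 22, 26, 30, 34
Σfm = 15×10 + 17×14 + 21×18 + 35×22 + 15×26 + 15×30 + 13×34 = 2818
n = Σf = 131
Mean = 2818 / 131 = 21.5115

21.5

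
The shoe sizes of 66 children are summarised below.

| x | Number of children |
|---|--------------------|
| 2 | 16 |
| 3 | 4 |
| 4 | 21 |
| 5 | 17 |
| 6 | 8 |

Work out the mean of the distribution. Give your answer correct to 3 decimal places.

3.955

Values: 2, 3, 4, 5, 6
Σfx = 16×2 + 4×3 + 21×4 + 17×5 + 8×6 = 261
n = Σf = 66
Mean = 261 / 66 = 3.9545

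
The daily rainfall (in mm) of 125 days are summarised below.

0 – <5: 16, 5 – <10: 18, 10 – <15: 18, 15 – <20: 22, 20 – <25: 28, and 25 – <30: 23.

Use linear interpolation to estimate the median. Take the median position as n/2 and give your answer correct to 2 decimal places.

17.39

Cumulative frequencies: 16, 34, 52, 74, 102, 125
n = 125; position = n/2 = 62.5.
This falls in the class 15 – <20: L = 15, F = 52, f = 22, h = 5.
Median ≈ 15 + ((62.5 − 52) / 22) × 5 = 17.3864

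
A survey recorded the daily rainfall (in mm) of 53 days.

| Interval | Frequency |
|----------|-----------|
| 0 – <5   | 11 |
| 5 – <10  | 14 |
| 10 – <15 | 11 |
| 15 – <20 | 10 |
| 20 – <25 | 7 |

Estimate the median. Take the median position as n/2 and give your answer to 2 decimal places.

10.68

Cumulative frequencies: 11, 25, 36, 46, 53
n = 53; position = n/2 = 26.5.
This falls in the class 10 – <15: L = 10, F = 25, f = 11, h = 5.
Median ≈ 10 + ((26.5 − 25) / 11) × 5 = 10.6818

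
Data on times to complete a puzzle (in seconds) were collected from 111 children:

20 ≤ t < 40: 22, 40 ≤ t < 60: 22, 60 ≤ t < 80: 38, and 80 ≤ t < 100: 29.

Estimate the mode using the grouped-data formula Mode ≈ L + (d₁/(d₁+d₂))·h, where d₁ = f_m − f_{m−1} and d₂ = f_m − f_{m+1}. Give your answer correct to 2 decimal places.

Modal class: 60 ≤ t < 80 (highest frequency 38).
d₁ = 38 − 22 = 16, d₂ = 38 − 29 = 9
Mode ≈ 60 + (16/(16+9)) × 20 = 60 + 12.8000 = 72.8000

72.80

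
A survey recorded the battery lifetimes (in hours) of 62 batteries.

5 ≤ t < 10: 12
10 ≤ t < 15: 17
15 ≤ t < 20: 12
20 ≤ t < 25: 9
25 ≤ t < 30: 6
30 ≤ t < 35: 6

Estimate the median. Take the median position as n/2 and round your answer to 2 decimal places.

15.83

Cumulative frequencies: 12, 29, 41, 50, 56, 62
n = 62; position = n/2 = 31.
This falls in the class 15 ≤ t < 20: L = 15, F = 29, f = 12, h = 5.
Median ≈ 15 + ((31 − 29) / 12) × 5 = 15.8333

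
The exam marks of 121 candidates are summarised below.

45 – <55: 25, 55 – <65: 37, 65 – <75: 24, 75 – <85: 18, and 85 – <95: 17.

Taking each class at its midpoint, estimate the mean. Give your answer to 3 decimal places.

Midpoints: 50, 60, 70, 80, 90
Σfm = 25×50 + 37×60 + 24×70 + 18×80 + 17×90 = 8120
n = Σf = 121
Mean = 8120 / 121 = 67.1074

67.107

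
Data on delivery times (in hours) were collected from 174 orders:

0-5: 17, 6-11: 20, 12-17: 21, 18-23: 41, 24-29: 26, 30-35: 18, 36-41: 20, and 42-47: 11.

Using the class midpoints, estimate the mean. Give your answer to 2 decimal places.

Midpoints: 2.5, 8.5, 14.5, 20.5, 26.5, 32.5, 38.5, 44.5
Σfm = 17×2.5 + 20×8.5 + 21×14.5 + 41×20.5 + 26×26.5 + 18×32.5 + 20×38.5 + 11×44.5 = 3891
n = Σf = 174
Mean = 3891 / 174 = 22.3621

22.36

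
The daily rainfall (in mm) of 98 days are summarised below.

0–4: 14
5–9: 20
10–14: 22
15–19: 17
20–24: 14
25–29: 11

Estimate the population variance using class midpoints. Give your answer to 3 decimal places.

Midpoints: 2, 7, 12, 17, 22, 27
n = 98, Σfm = 1326, mean = 13.5306
Σfm² = 23912
Σf(m − x̄)² = Σfm² − (Σfm)²/n = 23912 − 1326²/98 = 5970.4082
Population variance = 5970.4082 / 98 = 60.9225

60.923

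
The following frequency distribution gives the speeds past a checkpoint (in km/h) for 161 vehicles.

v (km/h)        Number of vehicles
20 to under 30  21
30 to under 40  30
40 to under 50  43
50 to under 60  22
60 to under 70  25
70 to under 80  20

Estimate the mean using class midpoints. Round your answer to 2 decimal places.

48.73

Midpoints: 25, 35, 45, 55, 65, 75
Σfm = 21×25 + 30×35 + 43×45 + 22×55 + 25×65 + 20×75 = 7845
n = Σf = 161
Mean = 7845 / 161 = 48.7267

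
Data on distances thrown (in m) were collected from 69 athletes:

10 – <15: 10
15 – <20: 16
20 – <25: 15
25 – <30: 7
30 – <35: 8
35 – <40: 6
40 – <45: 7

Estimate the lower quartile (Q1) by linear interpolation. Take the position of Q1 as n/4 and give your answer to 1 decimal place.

17.3

Cumulative frequencies: 10, 26, 41, 48, 56, 62, 69
n = 69; position = n/4 = 17.25.
This falls in the class 15 – <20: L = 15, F = 10, f = 16, h = 5.
Lower quartile ≈ 15 + ((17.25 − 10) / 16) × 5 = 17.2656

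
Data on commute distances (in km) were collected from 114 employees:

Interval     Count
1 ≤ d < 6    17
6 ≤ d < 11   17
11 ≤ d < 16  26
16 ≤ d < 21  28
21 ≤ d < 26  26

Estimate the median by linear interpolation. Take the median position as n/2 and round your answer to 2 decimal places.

Cumulative frequencies: 17, 34, 60, 88, 114
n = 114; position = n/2 = 57.
This falls in the class 11 ≤ d < 16: L = 11, F = 34, f = 26, h = 5.
Median ≈ 11 + ((57 − 34) / 26) × 5 = 15.4231

15.42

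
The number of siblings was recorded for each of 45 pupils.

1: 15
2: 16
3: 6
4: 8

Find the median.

Cumulative frequencies: 15, 31, 37, 45
n = 45, so the median is the value in position (n+1)/2 = 23.
Position 23 falls at value 2.

2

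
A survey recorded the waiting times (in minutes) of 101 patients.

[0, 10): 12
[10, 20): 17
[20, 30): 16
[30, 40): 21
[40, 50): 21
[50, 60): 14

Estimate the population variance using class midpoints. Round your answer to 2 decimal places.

Midpoints: 5, 15, 25, 35, 45, 55
n = 101, Σfm = 3165, mean = 31.3366
Σfm² = 124725
Σf(m − x̄)² = Σfm² − (Σfm)²/n = 124725 − 3165²/101 = 25544.5545
Population variance = 25544.5545 / 101 = 252.9164

252.92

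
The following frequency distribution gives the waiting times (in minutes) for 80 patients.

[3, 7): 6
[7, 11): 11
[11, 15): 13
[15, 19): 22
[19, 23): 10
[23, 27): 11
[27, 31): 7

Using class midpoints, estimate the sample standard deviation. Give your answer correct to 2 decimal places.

6.80

Midpoints: 5, 9, 13, 17, 21, 25, 29
n = 80, Σfm = 1360, mean = 17.0000
Σfm² = 26768
Σf(m − x̄)² = Σfm² − (Σfm)²/n = 26768 − 1360²/80 = 3648.0000
Sample variance = 3648.0000 / 79 = 46.1772
Standard deviation = √46.1772 = 6.7954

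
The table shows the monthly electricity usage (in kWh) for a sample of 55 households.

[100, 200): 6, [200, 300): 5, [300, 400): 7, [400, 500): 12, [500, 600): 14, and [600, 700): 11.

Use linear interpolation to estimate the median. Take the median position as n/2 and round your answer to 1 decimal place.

479.2

Cumulative frequencies: 6, 11, 18, 30, 44, 55
n = 55; position = n/2 = 27.5.
This falls in the class [400, 500): L = 400, F = 18, f = 12, h = 100.
Median ≈ 400 + ((27.5 − 18) / 12) × 100 = 479.1667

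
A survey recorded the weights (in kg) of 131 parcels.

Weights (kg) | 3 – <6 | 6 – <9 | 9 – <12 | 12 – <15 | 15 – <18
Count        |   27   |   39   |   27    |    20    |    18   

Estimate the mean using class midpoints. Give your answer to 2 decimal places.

Midpoints: 4.5, 7.5, 10.5, 13.5, 16.5
Σfm = 27×4.5 + 39×7.5 + 27×10.5 + 20×13.5 + 18×16.5 = 1264.5
n = Σf = 131
Mean = 1264.5 / 131 = 9.6527

9.65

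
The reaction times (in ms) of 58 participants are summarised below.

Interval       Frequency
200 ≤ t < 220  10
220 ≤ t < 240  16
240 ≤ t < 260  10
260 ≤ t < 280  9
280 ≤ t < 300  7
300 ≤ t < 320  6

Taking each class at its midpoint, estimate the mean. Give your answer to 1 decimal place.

Midpoints: 210, 230, 250, 270, 290, 310
Σfm = 10×210 + 16×230 + 10×250 + 9×270 + 7×290 + 6×310 = 14600
n = Σf = 58
Mean = 14600 / 58 = 251.7241

251.7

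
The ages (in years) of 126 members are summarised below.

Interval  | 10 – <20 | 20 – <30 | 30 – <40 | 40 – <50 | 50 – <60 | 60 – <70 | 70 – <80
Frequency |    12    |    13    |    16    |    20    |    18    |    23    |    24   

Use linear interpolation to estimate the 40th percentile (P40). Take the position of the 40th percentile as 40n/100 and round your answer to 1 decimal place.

Cumulative frequencies: 12, 25, 41, 61, 79, 102, 126
n = 126; position = 40n/100 = 50.4.
This falls in the class 40 – <50: L = 40, F = 41, f = 20, h = 10.
40th percentile ≈ 40 + ((50.4 − 41) / 20) × 10 = 44.7000

44.7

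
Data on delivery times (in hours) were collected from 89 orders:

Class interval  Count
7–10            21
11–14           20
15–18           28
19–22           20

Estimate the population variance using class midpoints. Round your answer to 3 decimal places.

Midpoints: 8.5, 12.5, 16.5, 20.5
n = 89, Σfm = 1300.5, mean = 14.6124
Σfm² = 20670.25
Σf(m − x̄)² = Σfm² − (Σfm)²/n = 20670.25 − 1300.5²/89 = 1666.8764
Population variance = 1666.8764 / 89 = 18.7289

18.729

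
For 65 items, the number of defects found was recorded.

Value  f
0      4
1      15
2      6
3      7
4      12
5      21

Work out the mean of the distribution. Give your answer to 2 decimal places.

3.09

Values: 0, 1, 2, 3, 4, 5
Σfx = 4×0 + 15×1 + 6×2 + 7×3 + 12×4 + 21×5 = 201
n = Σf = 65
Mean = 201 / 65 = 3.0923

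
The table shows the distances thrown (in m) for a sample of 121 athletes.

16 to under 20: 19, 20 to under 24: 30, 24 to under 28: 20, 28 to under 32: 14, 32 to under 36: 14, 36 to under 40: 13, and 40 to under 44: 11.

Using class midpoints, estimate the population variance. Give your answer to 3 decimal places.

58.466

Midpoints: 18, 22, 26, 30, 34, 38, 42
n = 121, Σfm = 3374, mean = 27.8843
Σfm² = 101156
Σf(m − x̄)² = Σfm² − (Σfm)²/n = 101156 − 3374²/121 = 7074.3802
Population variance = 7074.3802 / 121 = 58.4660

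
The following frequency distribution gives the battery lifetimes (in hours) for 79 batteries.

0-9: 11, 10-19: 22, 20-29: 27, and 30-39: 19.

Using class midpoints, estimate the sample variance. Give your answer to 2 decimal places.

Midpoints: 4.5, 14.5, 24.5, 34.5
n = 79, Σfm = 1685.5, mean = 21.3354
Σfm² = 43669.75
Σf(m − x̄)² = Σfm² − (Σfm)²/n = 43669.75 − 1685.5²/79 = 7708.8608
Sample variance = 7708.8608 / 78 = 98.8315

98.83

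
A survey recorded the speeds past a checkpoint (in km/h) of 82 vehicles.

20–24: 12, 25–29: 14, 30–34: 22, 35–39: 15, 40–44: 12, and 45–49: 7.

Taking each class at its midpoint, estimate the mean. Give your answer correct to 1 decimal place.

Midpoints: 22, 27, 32, 37, 42, 47
Σfm = 12×22 + 14×27 + 22×32 + 15×37 + 12×42 + 7×47 = 2734
n = Σf = 82
Mean = 2734 / 82 = 33.3415

33.3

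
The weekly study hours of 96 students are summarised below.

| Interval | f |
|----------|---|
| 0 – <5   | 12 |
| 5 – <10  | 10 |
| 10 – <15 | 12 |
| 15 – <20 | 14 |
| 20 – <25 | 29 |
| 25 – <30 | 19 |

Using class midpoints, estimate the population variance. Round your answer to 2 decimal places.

Midpoints: 2.5, 7.5, 12.5, 17.5, 22.5, 27.5
n = 96, Σfm = 1675, mean = 17.4479
Σfm² = 35850
Σf(m − x̄)² = Σfm² − (Σfm)²/n = 35850 − 1675²/96 = 6624.7396
Population variance = 6624.7396 / 96 = 69.0077

69.01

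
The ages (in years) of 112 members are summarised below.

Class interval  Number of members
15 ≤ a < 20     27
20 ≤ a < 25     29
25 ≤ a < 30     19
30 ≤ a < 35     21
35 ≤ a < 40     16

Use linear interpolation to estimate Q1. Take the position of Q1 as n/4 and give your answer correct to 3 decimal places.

Cumulative frequencies: 27, 56, 75, 96, 112
n = 112; position = n/4 = 28.
This falls in the class 20 ≤ a < 25: L = 20, F = 27, f = 29, h = 5.
Lower quartile ≈ 20 + ((28 − 27) / 29) × 5 = 20.1724

20.172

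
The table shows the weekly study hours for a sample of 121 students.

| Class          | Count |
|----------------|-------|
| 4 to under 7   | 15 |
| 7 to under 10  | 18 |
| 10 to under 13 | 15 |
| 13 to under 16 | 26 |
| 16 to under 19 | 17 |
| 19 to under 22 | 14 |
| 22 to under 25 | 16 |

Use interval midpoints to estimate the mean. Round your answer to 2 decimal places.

Midpoints: 5.5, 8.5, 11.5, 14.5, 17.5, 20.5, 23.5
Σfm = 15×5.5 + 18×8.5 + 15×11.5 + 26×14.5 + 17×17.5 + 14×20.5 + 16×23.5 = 1745.5
n = Σf = 121
Mean = 1745.5 / 121 = 14.4256

14.43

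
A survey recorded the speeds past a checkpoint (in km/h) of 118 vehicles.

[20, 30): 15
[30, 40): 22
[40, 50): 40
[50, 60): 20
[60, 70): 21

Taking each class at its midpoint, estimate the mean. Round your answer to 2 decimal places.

Midpoints: 25, 35, 45, 55, 65
Σfm = 15×25 + 22×35 + 40×45 + 20×55 + 21×65 = 5410
n = Σf = 118
Mean = 5410 / 118 = 45.8475

45.85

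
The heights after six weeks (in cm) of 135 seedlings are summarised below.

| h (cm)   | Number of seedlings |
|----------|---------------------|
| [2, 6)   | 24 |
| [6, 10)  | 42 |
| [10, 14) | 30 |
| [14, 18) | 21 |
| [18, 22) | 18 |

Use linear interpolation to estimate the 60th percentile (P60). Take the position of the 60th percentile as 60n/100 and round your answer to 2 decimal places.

12.00

Cumulative frequencies: 24, 66, 96, 117, 135
n = 135; position = 60n/100 = 81.
This falls in the class [10, 14): L = 10, F = 66, f = 30, h = 4.
60th percentile ≈ 10 + ((81 − 66) / 30) × 4 = 12.0000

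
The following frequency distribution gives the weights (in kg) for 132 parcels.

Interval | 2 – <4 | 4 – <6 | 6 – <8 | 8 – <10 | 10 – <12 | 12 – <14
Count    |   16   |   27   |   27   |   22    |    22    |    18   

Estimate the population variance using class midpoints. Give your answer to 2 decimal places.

10.15

Midpoints: 3, 5, 7, 9, 11, 13
n = 132, Σfm = 1046, mean = 7.9242
Σfm² = 9628
Σf(m − x̄)² = Σfm² − (Σfm)²/n = 9628 − 1046²/132 = 1339.2424
Population variance = 1339.2424 / 132 = 10.1458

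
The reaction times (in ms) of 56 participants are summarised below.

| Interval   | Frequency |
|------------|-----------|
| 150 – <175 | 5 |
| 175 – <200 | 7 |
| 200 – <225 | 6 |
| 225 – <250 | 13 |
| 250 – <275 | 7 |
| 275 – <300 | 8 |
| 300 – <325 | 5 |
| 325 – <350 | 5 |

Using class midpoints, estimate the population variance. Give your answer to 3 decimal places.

Midpoints: 162.5, 187.5, 212.5, 237.5, 262.5, 287.5, 312.5, 337.5
n = 56, Σfm = 13875, mean = 247.7679
Σfm² = 3583750
Σf(m − x̄)² = Σfm² − (Σfm)²/n = 3583750 − 13875²/56 = 145970.9821
Population variance = 145970.9821 / 56 = 2606.6247

2606.625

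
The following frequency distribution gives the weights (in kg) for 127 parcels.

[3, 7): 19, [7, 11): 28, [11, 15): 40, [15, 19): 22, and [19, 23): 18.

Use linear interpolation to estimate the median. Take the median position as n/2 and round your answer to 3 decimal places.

12.650

Cumulative frequencies: 19, 47, 87, 109, 127
n = 127; position = n/2 = 63.5.
This falls in the class [11, 15): L = 11, F = 47, f = 40, h = 4.
Median ≈ 11 + ((63.5 − 47) / 40) × 4 = 12.6500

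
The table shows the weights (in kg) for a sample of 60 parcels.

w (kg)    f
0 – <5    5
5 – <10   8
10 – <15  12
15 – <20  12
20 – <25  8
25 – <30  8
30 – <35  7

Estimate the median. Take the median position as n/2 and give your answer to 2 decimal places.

17.08

Cumulative frequencies: 5, 13, 25, 37, 45, 53, 60
n = 60; position = n/2 = 30.
This falls in the class 15 – <20: L = 15, F = 25, f = 12, h = 5.
Median ≈ 15 + ((30 − 25) / 12) × 5 = 17.0833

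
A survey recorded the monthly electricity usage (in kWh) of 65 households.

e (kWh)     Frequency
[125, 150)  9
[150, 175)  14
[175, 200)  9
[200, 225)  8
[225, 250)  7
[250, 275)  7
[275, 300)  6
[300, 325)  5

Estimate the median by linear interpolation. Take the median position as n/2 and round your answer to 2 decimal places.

Cumulative frequencies: 9, 23, 32, 40, 47, 54, 60, 65
n = 65; position = n/2 = 32.5.
This falls in the class [200, 225): L = 200, F = 32, f = 8, h = 25.
Median ≈ 200 + ((32.5 − 32) / 8) × 25 = 201.5625

201.56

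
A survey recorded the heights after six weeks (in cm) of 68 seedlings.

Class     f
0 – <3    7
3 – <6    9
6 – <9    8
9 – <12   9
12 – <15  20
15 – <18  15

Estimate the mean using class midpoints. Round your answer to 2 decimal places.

Midpoints: 1.5, 4.5, 7.5, 10.5, 13.5, 16.5
Σfm = 7×1.5 + 9×4.5 + 8×7.5 + 9×10.5 + 20×13.5 + 15×16.5 = 723
n = Σf = 68
Mean = 723 / 68 = 10.6324

10.63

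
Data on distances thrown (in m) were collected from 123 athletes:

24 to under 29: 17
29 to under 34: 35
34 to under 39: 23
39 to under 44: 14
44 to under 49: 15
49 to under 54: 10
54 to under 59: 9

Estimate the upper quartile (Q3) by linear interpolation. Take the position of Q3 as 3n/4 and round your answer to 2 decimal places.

45.08

Cumulative frequencies: 17, 52, 75, 89, 104, 114, 123
n = 123; position = 3n/4 = 92.25.
This falls in the class 44 to under 49: L = 44, F = 89, f = 15, h = 5.
Upper quartile ≈ 44 + ((92.25 − 89) / 15) × 5 = 45.0833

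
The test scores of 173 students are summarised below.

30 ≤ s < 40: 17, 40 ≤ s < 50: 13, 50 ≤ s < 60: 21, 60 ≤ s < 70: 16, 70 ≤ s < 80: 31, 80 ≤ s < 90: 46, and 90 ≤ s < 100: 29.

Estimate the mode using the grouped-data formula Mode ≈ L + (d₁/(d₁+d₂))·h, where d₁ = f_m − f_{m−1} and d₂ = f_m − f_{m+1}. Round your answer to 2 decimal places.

Modal class: 80 ≤ s < 90 (highest frequency 46).
d₁ = 46 − 31 = 15, d₂ = 46 − 29 = 17
Mode ≈ 80 + (15/(15+17)) × 10 = 80 + 4.6875 = 84.6875

84.69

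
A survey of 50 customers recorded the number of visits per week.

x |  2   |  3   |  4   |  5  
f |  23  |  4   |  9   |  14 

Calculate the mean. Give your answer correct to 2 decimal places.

3.28

Values: 2, 3, 4, 5
Σfx = 23×2 + 4×3 + 9×4 + 14×5 = 164
n = Σf = 50
Mean = 164 / 50 = 3.2800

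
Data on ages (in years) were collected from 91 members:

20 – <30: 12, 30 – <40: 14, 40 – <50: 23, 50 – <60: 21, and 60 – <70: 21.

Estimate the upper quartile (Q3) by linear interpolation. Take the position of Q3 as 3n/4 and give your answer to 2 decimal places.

Cumulative frequencies: 12, 26, 49, 70, 91
n = 91; position = 3n/4 = 68.25.
This falls in the class 50 – <60: L = 50, F = 49, f = 21, h = 10.
Upper quartile ≈ 50 + ((68.25 − 49) / 21) × 10 = 59.1667

59.17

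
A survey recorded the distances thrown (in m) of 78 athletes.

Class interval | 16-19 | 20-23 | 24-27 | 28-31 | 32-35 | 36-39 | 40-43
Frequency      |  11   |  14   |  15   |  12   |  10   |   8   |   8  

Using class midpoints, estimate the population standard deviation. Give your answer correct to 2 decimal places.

7.52

Midpoints: 17.5, 21.5, 25.5, 29.5, 33.5, 37.5, 41.5
n = 78, Σfm = 2197, mean = 28.1667
Σfm² = 66287.5
Σf(m − x̄)² = Σfm² − (Σfm)²/n = 66287.5 − 2197²/78 = 4405.3333
Population variance = 4405.3333 / 78 = 56.4786
Standard deviation = √56.4786 = 7.5152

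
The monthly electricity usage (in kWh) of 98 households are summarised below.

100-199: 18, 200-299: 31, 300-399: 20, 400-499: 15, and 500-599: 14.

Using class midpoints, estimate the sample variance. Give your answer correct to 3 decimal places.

17332.211

Midpoints: 149.5, 249.5, 349.5, 449.5, 549.5
n = 98, Σfm = 31851, mean = 325.0102
Σfm² = 12033124.5
Σf(m − x̄)² = Σfm² − (Σfm)²/n = 12033124.5 − 31851²/98 = 1681224.4898
Sample variance = 1681224.4898 / 97 = 17332.2112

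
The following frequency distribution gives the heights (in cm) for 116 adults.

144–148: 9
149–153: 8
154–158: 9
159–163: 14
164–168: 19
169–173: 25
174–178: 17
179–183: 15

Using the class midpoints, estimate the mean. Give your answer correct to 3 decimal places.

166.517

Midpoints: 146, 151, 156, 161, 166, 171, 176, 181
Σfm = 9×146 + 8×151 + 9×156 + 14×161 + 19×166 + 25×171 + 17×176 + 15×181 = 19316
n = Σf = 116
Mean = 19316 / 116 = 166.5172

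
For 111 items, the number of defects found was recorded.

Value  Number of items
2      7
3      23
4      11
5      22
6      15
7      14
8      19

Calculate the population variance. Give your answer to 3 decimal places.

3.636

Values: 2, 3, 4, 5, 6, 7, 8
n = 111, Σfx = 577, mean = 5.1982
Σfx² = 3403
Σf(x − x̄)² = Σfx² − (Σfx)²/n = 3403 − 577²/111 = 403.6396
Population variance = 403.6396 / 111 = 3.6364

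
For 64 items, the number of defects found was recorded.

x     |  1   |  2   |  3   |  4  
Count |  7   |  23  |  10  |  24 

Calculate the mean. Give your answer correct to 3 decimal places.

Values: 1, 2, 3, 4
Σfx = 7×1 + 23×2 + 10×3 + 24×4 = 179
n = Σf = 64
Mean = 179 / 64 = 2.7969

2.797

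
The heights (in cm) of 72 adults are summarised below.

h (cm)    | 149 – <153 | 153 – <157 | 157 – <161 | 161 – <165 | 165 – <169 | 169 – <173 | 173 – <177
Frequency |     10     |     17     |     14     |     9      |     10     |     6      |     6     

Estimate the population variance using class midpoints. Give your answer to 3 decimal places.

Midpoints: 151, 155, 159, 163, 167, 171, 175
n = 72, Σfm = 11584, mean = 160.8889
Σfm² = 1867576
Σf(m − x̄)² = Σfm² − (Σfm)²/n = 1867576 − 11584²/72 = 3839.1111
Population variance = 3839.1111 / 72 = 53.3210

53.321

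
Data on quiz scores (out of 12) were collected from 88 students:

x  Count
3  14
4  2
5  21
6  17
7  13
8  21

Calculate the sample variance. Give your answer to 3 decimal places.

Values: 3, 4, 5, 6, 7, 8
n = 88, Σfx = 516, mean = 5.8636
Σfx² = 3276
Σf(x − x̄)² = Σfx² − (Σfx)²/n = 3276 − 516²/88 = 250.3636
Sample variance = 250.3636 / 87 = 2.8777

2.878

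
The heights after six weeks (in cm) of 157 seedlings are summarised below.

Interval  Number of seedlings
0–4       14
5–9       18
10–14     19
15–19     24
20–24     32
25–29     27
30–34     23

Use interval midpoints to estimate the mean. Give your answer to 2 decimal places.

18.85

Midpoints: 2, 7, 12, 17, 22, 27, 32
Σfm = 14×2 + 18×7 + 19×12 + 24×17 + 32×22 + 27×27 + 23×32 = 2959
n = Σf = 157
Mean = 2959 / 157 = 18.8471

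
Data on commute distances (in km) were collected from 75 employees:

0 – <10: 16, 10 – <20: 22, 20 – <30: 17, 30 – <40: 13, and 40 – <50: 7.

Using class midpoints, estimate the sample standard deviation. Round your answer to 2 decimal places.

Midpoints: 5, 15, 25, 35, 45
n = 75, Σfm = 1605, mean = 21.4000
Σfm² = 46075
Σf(m − x̄)² = Σfm² − (Σfm)²/n = 46075 − 1605²/75 = 11728.0000
Sample variance = 11728.0000 / 74 = 158.4865
Standard deviation = √158.4865 = 12.5891

12.59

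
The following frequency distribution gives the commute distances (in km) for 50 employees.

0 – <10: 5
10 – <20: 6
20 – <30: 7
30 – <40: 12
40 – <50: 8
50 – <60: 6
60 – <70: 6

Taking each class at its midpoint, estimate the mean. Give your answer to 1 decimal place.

35.8

Midpoints: 5, 15, 25, 35, 45, 55, 65
Σfm = 5×5 + 6×15 + 7×25 + 12×35 + 8×45 + 6×55 + 6×65 = 1790
n = Σf = 50
Mean = 1790 / 50 = 35.8000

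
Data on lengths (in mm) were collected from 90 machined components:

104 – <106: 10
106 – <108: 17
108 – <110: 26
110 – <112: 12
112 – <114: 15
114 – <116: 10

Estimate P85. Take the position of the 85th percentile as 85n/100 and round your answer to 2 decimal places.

113.53

Cumulative frequencies: 10, 27, 53, 65, 80, 90
n = 90; position = 85n/100 = 76.5.
This falls in the class 112 – <114: L = 112, F = 65, f = 15, h = 2.
85th percentile ≈ 112 + ((76.5 − 65) / 15) × 2 = 113.5333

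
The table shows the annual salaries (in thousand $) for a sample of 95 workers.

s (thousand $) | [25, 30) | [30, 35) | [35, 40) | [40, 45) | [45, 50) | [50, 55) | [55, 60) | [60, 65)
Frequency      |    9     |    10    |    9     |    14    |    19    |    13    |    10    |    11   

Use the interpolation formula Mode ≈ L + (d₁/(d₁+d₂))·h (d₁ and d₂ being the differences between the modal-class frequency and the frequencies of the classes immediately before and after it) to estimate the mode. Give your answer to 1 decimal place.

47.3

Modal class: [45, 50) (highest frequency 19).
d₁ = 19 − 14 = 5, d₂ = 19 − 13 = 6
Mode ≈ 45 + (5/(5+6)) × 5 = 45 + 2.2727 = 47.2727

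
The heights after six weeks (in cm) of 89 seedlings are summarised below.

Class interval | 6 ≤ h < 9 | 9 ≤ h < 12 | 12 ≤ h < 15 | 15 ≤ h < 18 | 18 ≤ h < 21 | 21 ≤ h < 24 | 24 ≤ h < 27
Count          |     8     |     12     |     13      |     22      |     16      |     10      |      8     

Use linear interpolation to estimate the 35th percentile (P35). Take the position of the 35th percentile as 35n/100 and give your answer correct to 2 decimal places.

14.57

Cumulative frequencies: 8, 20, 33, 55, 71, 81, 89
n = 89; position = 35n/100 = 31.15.
This falls in the class 12 ≤ h < 15: L = 12, F = 20, f = 13, h = 3.
35th percentile ≈ 12 + ((31.15 − 20) / 13) × 3 = 14.5731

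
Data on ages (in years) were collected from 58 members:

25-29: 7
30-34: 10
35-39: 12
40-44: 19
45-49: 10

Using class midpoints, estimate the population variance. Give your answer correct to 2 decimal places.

Midpoints: 27, 32, 37, 42, 47
n = 58, Σfm = 2221, mean = 38.2931
Σfm² = 87377
Σf(m − x̄)² = Σfm² − (Σfm)²/n = 87377 − 2221²/58 = 2328.0172
Population variance = 2328.0172 / 58 = 40.1382

40.14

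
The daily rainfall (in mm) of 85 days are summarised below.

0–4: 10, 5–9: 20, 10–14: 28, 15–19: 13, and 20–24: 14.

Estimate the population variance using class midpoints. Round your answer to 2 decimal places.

Midpoints: 2, 7, 12, 17, 22
n = 85, Σfm = 1025, mean = 12.0588
Σfm² = 15585
Σf(m − x̄)² = Σfm² − (Σfm)²/n = 15585 − 1025²/85 = 3224.7059
Population variance = 3224.7059 / 85 = 37.9377

37.94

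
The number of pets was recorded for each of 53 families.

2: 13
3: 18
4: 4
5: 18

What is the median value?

3

Cumulative frequencies: 13, 31, 35, 53
n = 53, so the median is the value in position (n+1)/2 = 27.
Position 27 falls at value 3.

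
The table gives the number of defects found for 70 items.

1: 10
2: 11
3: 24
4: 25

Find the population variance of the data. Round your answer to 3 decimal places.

1.078

Values: 1, 2, 3, 4
n = 70, Σfx = 204, mean = 2.9143
Σfx² = 670
Σf(x − x̄)² = Σfx² − (Σfx)²/n = 670 − 204²/70 = 75.4857
Population variance = 75.4857 / 70 = 1.0784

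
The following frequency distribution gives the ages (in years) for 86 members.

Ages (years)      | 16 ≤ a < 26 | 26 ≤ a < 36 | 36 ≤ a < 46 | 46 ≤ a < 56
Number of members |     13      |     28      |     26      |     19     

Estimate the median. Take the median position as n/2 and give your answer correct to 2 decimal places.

36.77

Cumulative frequencies: 13, 41, 67, 86
n = 86; position = n/2 = 43.
This falls in the class 36 ≤ a < 46: L = 36, F = 41, f = 26, h = 10.
Median ≈ 36 + ((43 − 41) / 26) × 10 = 36.7692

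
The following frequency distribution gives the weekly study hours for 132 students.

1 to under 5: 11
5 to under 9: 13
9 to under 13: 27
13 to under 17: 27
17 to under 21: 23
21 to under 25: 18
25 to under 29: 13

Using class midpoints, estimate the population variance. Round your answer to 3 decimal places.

47.140

Midpoints: 3, 7, 11, 15, 19, 23, 27
n = 132, Σfm = 2028, mean = 15.3636
Σfm² = 37380
Σf(m − x̄)² = Σfm² − (Σfm)²/n = 37380 − 2028²/132 = 6222.5455
Population variance = 6222.5455 / 132 = 47.1405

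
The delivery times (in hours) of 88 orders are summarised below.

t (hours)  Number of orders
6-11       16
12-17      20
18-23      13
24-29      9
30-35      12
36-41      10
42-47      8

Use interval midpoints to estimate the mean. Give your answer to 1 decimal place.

23.4

Midpoints: 8.5, 14.5, 20.5, 26.5, 32.5, 38.5, 44.5
Σfm = 16×8.5 + 20×14.5 + 13×20.5 + 9×26.5 + 12×32.5 + 10×38.5 + 8×44.5 = 2062
n = Σf = 88
Mean = 2062 / 88 = 23.4318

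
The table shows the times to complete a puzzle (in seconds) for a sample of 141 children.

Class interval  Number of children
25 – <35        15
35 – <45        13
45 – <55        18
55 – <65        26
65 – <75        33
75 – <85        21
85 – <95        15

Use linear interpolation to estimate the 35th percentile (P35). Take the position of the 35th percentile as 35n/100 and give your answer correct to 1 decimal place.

Cumulative frequencies: 15, 28, 46, 72, 105, 126, 141
n = 141; position = 35n/100 = 49.35.
This falls in the class 55 – <65: L = 55, F = 46, f = 26, h = 10.
35th percentile ≈ 55 + ((49.35 − 46) / 26) × 10 = 56.2885

56.3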